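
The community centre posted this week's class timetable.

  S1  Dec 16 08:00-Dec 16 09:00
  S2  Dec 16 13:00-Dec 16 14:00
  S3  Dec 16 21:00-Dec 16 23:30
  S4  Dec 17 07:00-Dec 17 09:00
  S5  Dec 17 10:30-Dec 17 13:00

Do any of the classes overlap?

No

Two intervals overlap when each starts before the other ends.
Sorted by start: S1, S2, S3, S4, S5.
S2 starts after S1 ends; S1 is clear from here.
S3 starts after S2 ends; S2 is clear from here.
S4 starts after S3 ends; S3 is clear from here.
S5 starts after S4 ends.
Every pair is clear; the schedule has no overlaps.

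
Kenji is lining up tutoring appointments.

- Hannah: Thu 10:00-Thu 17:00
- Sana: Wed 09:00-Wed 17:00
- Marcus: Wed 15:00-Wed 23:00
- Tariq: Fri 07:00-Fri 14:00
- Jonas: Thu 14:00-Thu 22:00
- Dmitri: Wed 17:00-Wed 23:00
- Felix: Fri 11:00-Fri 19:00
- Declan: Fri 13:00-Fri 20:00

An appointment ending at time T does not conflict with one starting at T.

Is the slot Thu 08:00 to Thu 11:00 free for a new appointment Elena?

Sana: ends Wed 17:00 at or before Elena starts Thu 08:00 → clear.
Marcus: ends Wed 23:00 at or before Elena starts Thu 08:00 → clear.
Dmitri: ends Wed 23:00 at or before Elena starts Thu 08:00 → clear.
Hannah: starts Thu 10:00 before Elena ends Thu 11:00, and ends Thu 17:00 after Elena starts Thu 08:00 → overlap.
Jonas: starts Thu 14:00 at or after Elena ends Thu 11:00 → clear.
Tariq: starts Fri 07:00 at or after Elena ends Thu 11:00 → clear.
Felix: starts Fri 11:00 at or after Elena ends Thu 11:00 → clear.
Declan: starts Fri 13:00 at or after Elena ends Thu 11:00 → clear.
Elena overlaps Hannah.

No — it overlaps Hannah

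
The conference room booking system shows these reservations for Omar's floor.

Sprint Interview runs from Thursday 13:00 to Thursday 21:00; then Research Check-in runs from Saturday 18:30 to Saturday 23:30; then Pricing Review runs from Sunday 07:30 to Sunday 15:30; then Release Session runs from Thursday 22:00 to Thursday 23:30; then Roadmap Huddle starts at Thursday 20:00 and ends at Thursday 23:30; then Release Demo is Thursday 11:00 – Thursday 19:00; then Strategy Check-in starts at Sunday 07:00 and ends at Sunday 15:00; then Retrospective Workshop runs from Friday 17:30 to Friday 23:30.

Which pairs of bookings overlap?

Sorted by start: Release Demo, Sprint Interview, Roadmap Huddle, Release Session, Retrospective Workshop, Research Check-in, Strategy Check-in, Pricing Review.
Sprint Interview starts before Release Demo ends → Release Demo and Sprint Interview overlap.
Roadmap Huddle starts after Release Demo ends — done with Release Demo.
Roadmap Huddle starts before Sprint Interview ends → Sprint Interview and Roadmap Huddle overlap.
Release Session starts after Sprint Interview ends — done with Sprint Interview.
Release Session starts before Roadmap Huddle ends → Roadmap Huddle and Release Session overlap.
Retrospective Workshop starts after Roadmap Huddle ends — done with Roadmap Huddle.
Retrospective Workshop starts after Release Session ends — done with Release Session.
Research Check-in starts after Retrospective Workshop ends — done with Retrospective Workshop.
Strategy Check-in starts after Research Check-in ends — done with Research Check-in.
Pricing Review starts before Strategy Check-in ends → Strategy Check-in and Pricing Review overlap.

Pricing Review & Strategy Check-in, Release Demo & Sprint Interview, Release Session & Roadmap Huddle, Roadmap Huddle & Sprint Interview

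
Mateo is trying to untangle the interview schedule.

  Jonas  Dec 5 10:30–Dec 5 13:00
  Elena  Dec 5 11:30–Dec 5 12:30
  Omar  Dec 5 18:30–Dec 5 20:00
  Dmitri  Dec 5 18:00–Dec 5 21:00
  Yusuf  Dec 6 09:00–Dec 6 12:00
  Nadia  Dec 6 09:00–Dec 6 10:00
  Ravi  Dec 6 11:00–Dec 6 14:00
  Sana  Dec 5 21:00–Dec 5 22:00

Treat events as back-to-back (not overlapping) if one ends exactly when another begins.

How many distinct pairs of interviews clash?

4

Check each pair: they overlap iff neither finishes before the other starts.
Sorted by start: Jonas, Elena, Dmitri, Omar, Sana, Yusuf, Nadia, Ravi.
Elena starts before Jonas ends → Jonas and Elena overlap.
Dmitri starts after Jonas ends — done with Jonas.
Dmitri starts after Elena ends — done with Elena.
Omar starts before Dmitri ends → Dmitri and Omar overlap.
Sana starts exactly when Dmitri ends (back-to-back, no overlap) — done with Dmitri.
Sana starts after Omar ends — done with Omar.
Yusuf starts after Sana ends — done with Sana.
Nadia starts before Yusuf ends → Yusuf and Nadia overlap.
Ravi starts before Yusuf ends → Yusuf and Ravi overlap.
Ravi starts after Nadia ends.
Overlapping pairs: Dmitri & Omar, Elena & Jonas, Nadia & Yusuf, Ravi & Yusuf — 4 in total.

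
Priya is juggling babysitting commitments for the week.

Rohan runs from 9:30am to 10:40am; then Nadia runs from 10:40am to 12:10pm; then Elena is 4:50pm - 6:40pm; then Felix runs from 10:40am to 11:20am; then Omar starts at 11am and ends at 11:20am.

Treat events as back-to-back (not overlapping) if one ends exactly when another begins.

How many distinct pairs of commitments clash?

3

Check each pair: they overlap iff neither finishes before the other starts.
Sorted by start: Rohan, Felix, Nadia, Omar, Elena.
Felix starts exactly when Rohan ends (back-to-back, no overlap), so Rohan has no further overlaps.
Nadia starts before Felix ends → Felix and Nadia overlap.
Omar starts before Felix ends → Felix and Omar overlap.
Elena starts after Felix ends.
Omar starts before Nadia ends → Nadia and Omar overlap.
Elena starts after Nadia ends.
Elena starts after Omar ends.
Overlapping pairs: Felix & Nadia, Felix & Omar, Nadia & Omar — 3 in total.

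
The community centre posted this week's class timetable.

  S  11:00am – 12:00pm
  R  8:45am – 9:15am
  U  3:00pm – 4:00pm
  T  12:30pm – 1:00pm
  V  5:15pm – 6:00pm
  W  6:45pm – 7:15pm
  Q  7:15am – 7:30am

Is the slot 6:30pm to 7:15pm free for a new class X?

Q: ends 7:30am at or before X starts 6:30pm → clear.
R: ends 9:15am at or before X starts 6:30pm → clear.
S: ends 12:00pm at or before X starts 6:30pm → clear.
T: ends 1:00pm at or before X starts 6:30pm → clear.
U: ends 4:00pm at or before X starts 6:30pm → clear.
V: ends 6:00pm at or before X starts 6:30pm → clear.
W: starts 6:45pm before X ends 7:15pm, and ends 7:15pm after X starts 6:30pm → overlap.
X overlaps W.

No — it overlaps W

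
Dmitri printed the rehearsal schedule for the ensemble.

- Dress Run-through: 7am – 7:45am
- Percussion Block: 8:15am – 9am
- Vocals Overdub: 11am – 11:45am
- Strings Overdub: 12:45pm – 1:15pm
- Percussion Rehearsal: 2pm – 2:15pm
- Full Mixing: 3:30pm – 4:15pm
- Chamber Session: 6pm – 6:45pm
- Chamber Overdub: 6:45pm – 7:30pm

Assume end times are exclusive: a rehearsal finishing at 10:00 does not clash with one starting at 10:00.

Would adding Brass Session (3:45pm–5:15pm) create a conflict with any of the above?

Dress Run-through: ends 7:45am at or before Brass Session starts 3:45pm → clear.
Percussion Block: ends 9am at or before Brass Session starts 3:45pm → clear.
Vocals Overdub: ends 11:45am at or before Brass Session starts 3:45pm → clear.
Strings Overdub: ends 1:15pm at or before Brass Session starts 3:45pm → clear.
Percussion Rehearsal: ends 2:15pm at or before Brass Session starts 3:45pm → clear.
Full Mixing: starts 3:30pm before Brass Session ends 5:15pm, and ends 4:15pm after Brass Session starts 3:45pm → overlap.
Chamber Session: starts 6pm at or after Brass Session ends 5:15pm → clear.
Chamber Overdub: starts 6:45pm at or after Brass Session ends 5:15pm → clear.
Brass Session overlaps Full Mixing.

Yes — it overlaps Full Mixing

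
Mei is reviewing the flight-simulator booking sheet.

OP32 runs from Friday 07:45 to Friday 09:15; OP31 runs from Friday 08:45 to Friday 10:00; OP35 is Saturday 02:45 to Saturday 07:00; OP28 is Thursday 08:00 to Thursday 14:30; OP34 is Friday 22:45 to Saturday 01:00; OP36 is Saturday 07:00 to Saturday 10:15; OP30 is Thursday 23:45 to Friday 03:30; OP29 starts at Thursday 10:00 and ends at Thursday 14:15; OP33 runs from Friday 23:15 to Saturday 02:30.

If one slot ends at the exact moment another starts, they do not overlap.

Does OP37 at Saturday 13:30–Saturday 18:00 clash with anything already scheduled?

OP28: ends Thursday 14:30 at or before OP37 starts Saturday 13:30 → clear.
OP29: ends Thursday 14:15 at or before OP37 starts Saturday 13:30 → clear.
OP30: ends Friday 03:30 at or before OP37 starts Saturday 13:30 → clear.
OP32: ends Friday 09:15 at or before OP37 starts Saturday 13:30 → clear.
OP31: ends Friday 10:00 at or before OP37 starts Saturday 13:30 → clear.
OP34: ends Saturday 01:00 at or before OP37 starts Saturday 13:30 → clear.
OP33: ends Saturday 02:30 at or before OP37 starts Saturday 13:30 → clear.
OP35: ends Saturday 07:00 at or before OP37 starts Saturday 13:30 → clear.
OP36: ends Saturday 10:15 at or before OP37 starts Saturday 13:30 → clear.

No — it doesn't clash with anything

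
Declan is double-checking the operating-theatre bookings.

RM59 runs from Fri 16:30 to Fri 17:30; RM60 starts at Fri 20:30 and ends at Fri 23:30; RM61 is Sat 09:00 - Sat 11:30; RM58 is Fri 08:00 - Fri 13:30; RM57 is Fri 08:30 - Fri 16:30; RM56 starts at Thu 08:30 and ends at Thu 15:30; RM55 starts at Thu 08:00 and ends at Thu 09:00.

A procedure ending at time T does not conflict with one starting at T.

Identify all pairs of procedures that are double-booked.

Sorted by start: RM55, RM56, RM58, RM57, RM59, RM60, RM61.
RM56 starts before RM55 ends → RM55 and RM56 overlap.
RM58 starts after RM55 ends, so RM55 has no further overlaps.
RM58 starts after RM56 ends, so RM56 has no further overlaps.
RM57 starts before RM58 ends → RM58 and RM57 overlap.
RM59 starts after RM58 ends, so RM58 has no further overlaps.
RM59 starts exactly when RM57 ends (back-to-back, no overlap), so RM57 has no further overlaps.
RM60 starts after RM59 ends, so RM59 has no further overlaps.
RM61 starts after RM60 ends.

RM55 & RM56, RM57 & RM58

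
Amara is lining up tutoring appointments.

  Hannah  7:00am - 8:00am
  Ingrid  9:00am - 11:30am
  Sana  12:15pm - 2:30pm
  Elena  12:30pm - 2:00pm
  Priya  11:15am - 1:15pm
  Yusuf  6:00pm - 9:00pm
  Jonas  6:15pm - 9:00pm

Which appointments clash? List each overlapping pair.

Elena & Priya, Elena & Sana, Ingrid & Priya, Jonas & Yusuf, Priya & Sana

Two intervals overlap when each starts before the other ends.
Sorted by start: Hannah, Ingrid, Priya, Sana, Elena, Yusuf, Jonas.
Ingrid starts after Hannah ends, so Hannah has no further overlaps.
Priya starts before Ingrid ends → Ingrid and Priya overlap.
Sana starts after Ingrid ends, so Ingrid has no further overlaps.
Sana starts before Priya ends → Priya and Sana overlap.
Elena starts before Priya ends → Priya and Elena overlap.
Yusuf starts after Priya ends, so Priya has no further overlaps.
Elena starts before Sana ends → Sana and Elena overlap.
Yusuf starts after Sana ends, so Sana has no further overlaps.
Yusuf starts after Elena ends, so Elena has no further overlaps.
Jonas starts before Yusuf ends → Yusuf and Jonas overlap.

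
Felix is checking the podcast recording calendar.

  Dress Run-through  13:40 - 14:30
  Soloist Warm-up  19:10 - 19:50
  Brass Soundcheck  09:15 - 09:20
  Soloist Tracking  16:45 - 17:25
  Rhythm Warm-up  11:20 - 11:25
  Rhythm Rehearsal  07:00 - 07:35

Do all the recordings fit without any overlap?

Yes

Sorted by start: Rhythm Rehearsal, Brass Soundcheck, Rhythm Warm-up, Dress Run-through, Soloist Tracking, Soloist Warm-up.
Brass Soundcheck starts after Rhythm Rehearsal ends, so Rhythm Rehearsal has no further overlaps.
Rhythm Warm-up starts after Brass Soundcheck ends, so Brass Soundcheck has no further overlaps.
Dress Run-through starts after Rhythm Warm-up ends, so Rhythm Warm-up has no further overlaps.
Soloist Tracking starts after Dress Run-through ends, so Dress Run-through has no further overlaps.
Soloist Warm-up starts after Soloist Tracking ends.
Every pair is clear; the schedule has no overlaps.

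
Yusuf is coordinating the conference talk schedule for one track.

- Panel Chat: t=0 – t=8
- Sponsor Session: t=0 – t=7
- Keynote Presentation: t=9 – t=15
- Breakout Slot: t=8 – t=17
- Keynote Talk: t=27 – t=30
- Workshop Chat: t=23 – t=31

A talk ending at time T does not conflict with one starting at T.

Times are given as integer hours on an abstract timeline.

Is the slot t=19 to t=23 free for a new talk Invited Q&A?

Panel Chat: ends t=8 at or before Invited Q&A starts t=19 → clear.
Sponsor Session: ends t=7 at or before Invited Q&A starts t=19 → clear.
Breakout Slot: ends t=17 at or before Invited Q&A starts t=19 → clear.
Keynote Presentation: ends t=15 at or before Invited Q&A starts t=19 → clear.
Workshop Chat: starts t=23 at or after Invited Q&A ends t=23 → clear.
Keynote Talk: starts t=27 at or after Invited Q&A ends t=23 → clear.

Yes — the slot is free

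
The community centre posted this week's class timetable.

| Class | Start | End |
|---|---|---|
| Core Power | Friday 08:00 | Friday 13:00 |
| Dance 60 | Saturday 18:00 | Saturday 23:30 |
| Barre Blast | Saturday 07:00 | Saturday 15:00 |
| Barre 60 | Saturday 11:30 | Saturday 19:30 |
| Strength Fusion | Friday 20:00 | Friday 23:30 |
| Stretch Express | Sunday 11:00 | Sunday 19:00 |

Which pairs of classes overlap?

Barre 60 & Barre Blast, Barre 60 & Dance 60

Two intervals overlap when each starts before the other ends.
Sorted by start: Core Power, Strength Fusion, Barre Blast, Barre 60, Dance 60, Stretch Express.
Strength Fusion starts after Core Power ends — done with Core Power.
Barre Blast starts after Strength Fusion ends — done with Strength Fusion.
Barre 60 starts before Barre Blast ends → Barre Blast and Barre 60 overlap.
Dance 60 starts after Barre Blast ends — done with Barre Blast.
Dance 60 starts before Barre 60 ends → Barre 60 and Dance 60 overlap.
Stretch Express starts after Barre 60 ends.
Stretch Express starts after Dance 60 ends.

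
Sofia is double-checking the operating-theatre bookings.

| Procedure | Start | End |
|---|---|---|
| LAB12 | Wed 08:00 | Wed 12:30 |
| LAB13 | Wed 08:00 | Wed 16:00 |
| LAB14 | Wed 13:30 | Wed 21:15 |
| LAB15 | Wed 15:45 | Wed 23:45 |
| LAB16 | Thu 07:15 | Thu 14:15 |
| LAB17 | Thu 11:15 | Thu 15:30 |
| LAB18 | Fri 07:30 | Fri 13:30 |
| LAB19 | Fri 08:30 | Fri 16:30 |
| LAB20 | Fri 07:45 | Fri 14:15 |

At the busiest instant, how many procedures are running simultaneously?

3

Walk through starts and ends in time order (an end at T is processed before a start at T):
Wed 08:00 start LAB12 → 1
Wed 08:00 start LAB13 → 2
Wed 12:30 end LAB12 → 1
Wed 13:30 start LAB14 → 2
Wed 15:45 start LAB15 → 3
Wed 16:00 end LAB13 → 2
Wed 21:15 end LAB14 → 1
Wed 23:45 end LAB15 → 0
Thu 07:15 start LAB16 → 1
Thu 11:15 start LAB17 → 2
Thu 14:15 end LAB16 → 1
Thu 15:30 end LAB17 → 0
Fri 07:30 start LAB18 → 1
Fri 07:45 start LAB20 → 2
Fri 08:30 start LAB19 → 3
Fri 13:30 end LAB18 → 2
Fri 14:15 end LAB20 → 1
Fri 16:30 end LAB19 → 0
Peak is 3, at Wed 15:45 (LAB13, LAB14, LAB15).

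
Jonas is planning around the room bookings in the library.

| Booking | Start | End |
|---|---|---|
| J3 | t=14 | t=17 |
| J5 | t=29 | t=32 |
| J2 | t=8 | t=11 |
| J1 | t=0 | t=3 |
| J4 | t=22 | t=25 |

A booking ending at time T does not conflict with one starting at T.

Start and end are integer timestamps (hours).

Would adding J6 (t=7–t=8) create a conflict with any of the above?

J1: ends t=3 at or before J6 starts t=7 → clear.
J2: starts t=8 at or after J6 ends t=8 → clear.
J3: starts t=14 at or after J6 ends t=8 → clear.
J4: starts t=22 at or after J6 ends t=8 → clear.
J5: starts t=29 at or after J6 ends t=8 → clear.

No — it doesn't clash with anything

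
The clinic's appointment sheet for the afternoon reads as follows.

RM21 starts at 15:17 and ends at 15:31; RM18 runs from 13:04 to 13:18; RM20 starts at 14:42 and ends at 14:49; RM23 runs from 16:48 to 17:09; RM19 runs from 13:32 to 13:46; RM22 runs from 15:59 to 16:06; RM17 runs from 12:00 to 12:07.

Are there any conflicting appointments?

Sorted by start: RM17, RM18, RM19, RM20, RM21, RM22, RM23.
RM18 starts after RM17 ends, so RM17 has no further overlaps.
RM19 starts after RM18 ends, so RM18 has no further overlaps.
RM20 starts after RM19 ends, so RM19 has no further overlaps.
RM21 starts after RM20 ends, so RM20 has no further overlaps.
RM22 starts after RM21 ends, so RM21 has no further overlaps.
RM23 starts after RM22 ends.
Every pair is clear; the schedule has no overlaps.

No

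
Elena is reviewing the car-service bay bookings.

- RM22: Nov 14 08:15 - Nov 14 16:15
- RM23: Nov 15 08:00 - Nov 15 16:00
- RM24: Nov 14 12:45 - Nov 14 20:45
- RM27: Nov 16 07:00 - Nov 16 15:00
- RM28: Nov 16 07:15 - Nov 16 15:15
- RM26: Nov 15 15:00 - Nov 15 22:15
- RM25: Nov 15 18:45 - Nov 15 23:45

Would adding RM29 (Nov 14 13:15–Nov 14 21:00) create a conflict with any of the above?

Yes — it overlaps RM22, RM24

RM22: starts Nov 14 08:15 before RM29 ends Nov 14 21:00, and ends Nov 14 16:15 after RM29 starts Nov 14 13:15 → overlap.
RM24: starts Nov 14 12:45 before RM29 ends Nov 14 21:00, and ends Nov 14 20:45 after RM29 starts Nov 14 13:15 → overlap.
RM23: starts Nov 15 08:00 at or after RM29 ends Nov 14 21:00 → clear.
RM26: starts Nov 15 15:00 at or after RM29 ends Nov 14 21:00 → clear.
RM25: starts Nov 15 18:45 at or after RM29 ends Nov 14 21:00 → clear.
RM27: starts Nov 16 07:00 at or after RM29 ends Nov 14 21:00 → clear.
RM28: starts Nov 16 07:15 at or after RM29 ends Nov 14 21:00 → clear.
RM29 overlaps RM22, RM24.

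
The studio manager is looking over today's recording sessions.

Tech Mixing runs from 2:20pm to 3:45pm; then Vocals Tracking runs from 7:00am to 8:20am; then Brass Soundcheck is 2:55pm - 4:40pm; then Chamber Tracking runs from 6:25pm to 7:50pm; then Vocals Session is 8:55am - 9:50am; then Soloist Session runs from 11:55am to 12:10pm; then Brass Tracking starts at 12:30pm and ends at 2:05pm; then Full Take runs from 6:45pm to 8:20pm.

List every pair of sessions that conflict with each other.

Brass Soundcheck & Tech Mixing, Chamber Tracking & Full Take

Two intervals overlap when each starts before the other ends.
Sorted by start: Vocals Tracking, Vocals Session, Soloist Session, Brass Tracking, Tech Mixing, Brass Soundcheck, Chamber Tracking, Full Take.
Vocals Session starts after Vocals Tracking ends, so nothing later overlaps Vocals Tracking either.
Soloist Session starts after Vocals Session ends, so nothing later overlaps Vocals Session either.
Brass Tracking starts after Soloist Session ends, so nothing later overlaps Soloist Session either.
Tech Mixing starts after Brass Tracking ends, so nothing later overlaps Brass Tracking either.
Brass Soundcheck starts before Tech Mixing ends → Tech Mixing and Brass Soundcheck overlap.
Chamber Tracking starts after Tech Mixing ends, so nothing later overlaps Tech Mixing either.
Chamber Tracking starts after Brass Soundcheck ends, so nothing later overlaps Brass Soundcheck either.
Full Take starts before Chamber Tracking ends → Chamber Tracking and Full Take overlap.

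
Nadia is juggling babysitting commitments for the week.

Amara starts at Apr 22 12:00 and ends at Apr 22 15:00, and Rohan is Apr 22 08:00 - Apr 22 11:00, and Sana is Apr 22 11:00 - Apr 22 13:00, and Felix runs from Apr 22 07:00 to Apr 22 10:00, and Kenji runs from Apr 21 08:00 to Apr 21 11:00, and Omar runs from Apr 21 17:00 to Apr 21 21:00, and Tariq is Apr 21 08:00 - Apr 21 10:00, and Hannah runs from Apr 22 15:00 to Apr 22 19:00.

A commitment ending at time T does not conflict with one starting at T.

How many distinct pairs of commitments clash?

3

Two intervals overlap when each starts before the other ends.
Sorted by start: Kenji, Tariq, Omar, Felix, Rohan, Sana, Amara, Hannah.
Tariq starts before Kenji ends → Kenji and Tariq overlap.
Omar starts after Kenji ends, so nothing later overlaps Kenji either.
Omar starts after Tariq ends, so nothing later overlaps Tariq either.
Felix starts after Omar ends, so nothing later overlaps Omar either.
Rohan starts before Felix ends → Felix and Rohan overlap.
Sana starts after Felix ends, so nothing later overlaps Felix either.
Sana starts exactly when Rohan ends (back-to-back, no overlap), so nothing later overlaps Rohan either.
Amara starts before Sana ends → Sana and Amara overlap.
Hannah starts after Sana ends.
Hannah starts exactly when Amara ends (back-to-back, no overlap).
Overlapping pairs: Amara & Sana, Felix & Rohan, Kenji & Tariq — 3 in total.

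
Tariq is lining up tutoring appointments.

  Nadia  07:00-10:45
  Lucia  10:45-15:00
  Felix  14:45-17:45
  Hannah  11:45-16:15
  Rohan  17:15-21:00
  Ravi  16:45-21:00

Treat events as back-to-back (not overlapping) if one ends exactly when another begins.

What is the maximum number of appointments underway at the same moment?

3

Walk through starts and ends in time order (an end at T is processed before a start at T):
07:00 start Nadia → 1
10:45 end Nadia → 0
10:45 start Lucia → 1
11:45 start Hannah → 2
14:45 start Felix → 3
15:00 end Lucia → 2
16:15 end Hannah → 1
16:45 start Ravi → 2
17:15 start Rohan → 3
17:45 end Felix → 2
21:00 end Ravi → 1
21:00 end Rohan → 0
Peak is 3, at 14:45 (Felix, Hannah, Lucia).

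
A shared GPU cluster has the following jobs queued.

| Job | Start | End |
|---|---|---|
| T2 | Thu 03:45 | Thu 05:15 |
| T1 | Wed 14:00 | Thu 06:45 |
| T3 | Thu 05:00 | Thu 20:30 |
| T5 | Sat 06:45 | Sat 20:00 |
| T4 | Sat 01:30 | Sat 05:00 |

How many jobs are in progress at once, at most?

Sort all start/end points and keep a running count:
Wed 14:00 start T1 → 1
Thu 03:45 start T2 → 2
Thu 05:00 start T3 → 3
Thu 05:15 end T2 → 2
Thu 06:45 end T1 → 1
Thu 20:30 end T3 → 0
Sat 01:30 start T4 → 1
Sat 05:00 end T4 → 0
Sat 06:45 start T5 → 1
Sat 20:00 end T5 → 0
Peak is 3, at Thu 05:00 (T1, T2, T3).

3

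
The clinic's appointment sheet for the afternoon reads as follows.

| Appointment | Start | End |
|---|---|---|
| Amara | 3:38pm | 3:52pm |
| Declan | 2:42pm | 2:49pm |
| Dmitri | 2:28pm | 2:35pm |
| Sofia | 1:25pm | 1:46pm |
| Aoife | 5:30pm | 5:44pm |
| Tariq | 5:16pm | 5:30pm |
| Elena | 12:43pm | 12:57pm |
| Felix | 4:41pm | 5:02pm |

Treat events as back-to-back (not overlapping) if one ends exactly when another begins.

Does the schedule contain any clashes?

Sorted by start: Elena, Sofia, Dmitri, Declan, Amara, Felix, Tariq, Aoife.
Sofia starts after Elena ends; Elena is clear from here.
Dmitri starts after Sofia ends; Sofia is clear from here.
Declan starts after Dmitri ends; Dmitri is clear from here.
Amara starts after Declan ends; Declan is clear from here.
Felix starts after Amara ends; Amara is clear from here.
Tariq starts after Felix ends; Felix is clear from here.
Aoife starts exactly when Tariq ends (back-to-back, no overlap).
Every pair is clear; the schedule has no overlaps.

No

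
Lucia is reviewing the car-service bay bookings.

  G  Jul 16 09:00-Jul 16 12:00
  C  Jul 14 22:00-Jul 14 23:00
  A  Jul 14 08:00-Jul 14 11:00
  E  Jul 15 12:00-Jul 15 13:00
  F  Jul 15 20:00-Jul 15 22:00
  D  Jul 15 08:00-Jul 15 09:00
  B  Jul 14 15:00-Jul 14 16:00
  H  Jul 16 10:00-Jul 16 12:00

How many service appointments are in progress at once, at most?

Walk through starts and ends in time order (an end at T is processed before a start at T):
Jul 14 08:00 start A → 1
Jul 14 11:00 end A → 0
Jul 14 15:00 start B → 1
Jul 14 16:00 end B → 0
Jul 14 22:00 start C → 1
Jul 14 23:00 end C → 0
Jul 15 08:00 start D → 1
Jul 15 09:00 end D → 0
Jul 15 12:00 start E → 1
Jul 15 13:00 end E → 0
Jul 15 20:00 start F → 1
Jul 15 22:00 end F → 0
Jul 16 09:00 start G → 1
Jul 16 10:00 start H → 2
Jul 16 12:00 end G → 1
Jul 16 12:00 end H → 0
Peak is 2, at Jul 16 10:00 (G, H).

2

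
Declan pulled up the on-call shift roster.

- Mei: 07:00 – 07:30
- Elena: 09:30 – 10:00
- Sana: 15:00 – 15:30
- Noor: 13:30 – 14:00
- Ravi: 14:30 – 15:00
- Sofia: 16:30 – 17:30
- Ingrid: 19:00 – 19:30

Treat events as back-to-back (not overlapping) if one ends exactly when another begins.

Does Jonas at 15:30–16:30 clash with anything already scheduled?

Mei: ends 07:30 at or before Jonas starts 15:30 → clear.
Elena: ends 10:00 at or before Jonas starts 15:30 → clear.
Noor: ends 14:00 at or before Jonas starts 15:30 → clear.
Ravi: ends 15:00 at or before Jonas starts 15:30 → clear.
Sana: ends 15:30 at or before Jonas starts 15:30 → clear.
Sofia: starts 16:30 at or after Jonas ends 16:30 → clear.
Ingrid: starts 19:00 at or after Jonas ends 16:30 → clear.

No — it doesn't clash with anything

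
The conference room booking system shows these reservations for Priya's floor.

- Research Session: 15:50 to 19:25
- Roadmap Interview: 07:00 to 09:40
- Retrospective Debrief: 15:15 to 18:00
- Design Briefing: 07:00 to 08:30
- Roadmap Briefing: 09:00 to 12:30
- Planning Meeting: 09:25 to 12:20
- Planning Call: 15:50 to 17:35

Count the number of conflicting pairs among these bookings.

Sorted by start: Design Briefing, Roadmap Interview, Roadmap Briefing, Planning Meeting, Retrospective Debrief, Research Session, Planning Call.
Roadmap Interview starts before Design Briefing ends → Design Briefing and Roadmap Interview overlap.
Roadmap Briefing starts after Design Briefing ends; Design Briefing is clear from here.
Roadmap Briefing starts before Roadmap Interview ends → Roadmap Interview and Roadmap Briefing overlap.
Planning Meeting starts before Roadmap Interview ends → Roadmap Interview and Planning Meeting overlap.
Retrospective Debrief starts after Roadmap Interview ends; Roadmap Interview is clear from here.
Planning Meeting starts before Roadmap Briefing ends → Roadmap Briefing and Planning Meeting overlap.
Retrospective Debrief starts after Roadmap Briefing ends; Roadmap Briefing is clear from here.
Retrospective Debrief starts after Planning Meeting ends; Planning Meeting is clear from here.
Research Session starts before Retrospective Debrief ends → Retrospective Debrief and Research Session overlap.
Planning Call starts before Retrospective Debrief ends → Retrospective Debrief and Planning Call overlap.
Planning Call starts before Research Session ends → Research Session and Planning Call overlap.
Overlapping pairs: Design Briefing & Roadmap Interview, Planning Call & Research Session, Planning Call & Retrospective Debrief, Planning Meeting & Roadmap Briefing, Planning Meeting & Roadmap Interview, Research Session & Retrospective Debrief, Roadmap Briefing & Roadmap Interview — 7 in total.

7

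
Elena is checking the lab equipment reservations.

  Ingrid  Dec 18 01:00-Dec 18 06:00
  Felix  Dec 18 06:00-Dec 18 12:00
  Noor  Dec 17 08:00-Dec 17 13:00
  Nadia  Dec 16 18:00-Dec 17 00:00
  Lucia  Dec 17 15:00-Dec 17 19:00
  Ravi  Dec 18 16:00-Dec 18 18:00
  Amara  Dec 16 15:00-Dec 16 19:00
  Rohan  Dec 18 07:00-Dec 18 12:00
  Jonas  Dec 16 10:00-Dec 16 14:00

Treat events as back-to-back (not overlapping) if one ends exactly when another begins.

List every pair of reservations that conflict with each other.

Sorted by start: Jonas, Amara, Nadia, Noor, Lucia, Ingrid, Felix, Rohan, Ravi.
Amara starts after Jonas ends; Jonas is clear from here.
Nadia starts before Amara ends → Amara and Nadia overlap.
Noor starts after Amara ends; Amara is clear from here.
Noor starts after Nadia ends; Nadia is clear from here.
Lucia starts after Noor ends; Noor is clear from here.
Ingrid starts after Lucia ends; Lucia is clear from here.
Felix starts exactly when Ingrid ends (back-to-back, no overlap); Ingrid is clear from here.
Rohan starts before Felix ends → Felix and Rohan overlap.
Ravi starts after Felix ends.
Ravi starts after Rohan ends.

Amara & Nadia, Felix & Rohan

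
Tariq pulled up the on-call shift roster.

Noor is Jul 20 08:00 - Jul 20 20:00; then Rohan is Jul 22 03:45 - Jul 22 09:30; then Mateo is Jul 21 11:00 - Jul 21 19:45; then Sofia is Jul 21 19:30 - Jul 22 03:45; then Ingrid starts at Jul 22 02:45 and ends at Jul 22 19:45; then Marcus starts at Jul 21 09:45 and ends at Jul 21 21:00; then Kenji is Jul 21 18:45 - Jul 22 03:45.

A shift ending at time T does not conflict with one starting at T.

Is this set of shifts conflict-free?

No

Check each pair: they overlap iff neither finishes before the other starts.
Sorted by start: Noor, Marcus, Mateo, Kenji, Sofia, Ingrid, Rohan.
Marcus starts after Noor ends — done with Noor.
Mateo starts before Marcus ends → Marcus and Mateo overlap.
That's a conflict, so the schedule is not conflict-free.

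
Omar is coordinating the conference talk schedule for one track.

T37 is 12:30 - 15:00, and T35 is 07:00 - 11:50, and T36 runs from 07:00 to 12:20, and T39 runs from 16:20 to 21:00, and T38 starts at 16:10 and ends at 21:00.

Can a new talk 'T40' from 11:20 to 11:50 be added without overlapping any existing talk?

T35: starts 07:00 before T40 ends 11:50, and ends 11:50 after T40 starts 11:20 → overlap.
T36: starts 07:00 before T40 ends 11:50, and ends 12:20 after T40 starts 11:20 → overlap.
T37: starts 12:30 at or after T40 ends 11:50 → clear.
T38: starts 16:10 at or after T40 ends 11:50 → clear.
T39: starts 16:20 at or after T40 ends 11:50 → clear.
T40 overlaps T35, T36.

No — it overlaps T35, T36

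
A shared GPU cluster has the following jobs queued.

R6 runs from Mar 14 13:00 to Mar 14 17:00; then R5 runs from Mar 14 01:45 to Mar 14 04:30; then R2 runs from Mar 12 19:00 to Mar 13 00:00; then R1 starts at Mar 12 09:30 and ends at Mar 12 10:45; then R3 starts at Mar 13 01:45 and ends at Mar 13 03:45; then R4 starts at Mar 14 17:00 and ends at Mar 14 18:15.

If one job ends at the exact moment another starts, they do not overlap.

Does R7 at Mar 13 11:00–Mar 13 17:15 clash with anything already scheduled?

R1: ends Mar 12 10:45 at or before R7 starts Mar 13 11:00 → clear.
R2: ends Mar 13 00:00 at or before R7 starts Mar 13 11:00 → clear.
R3: ends Mar 13 03:45 at or before R7 starts Mar 13 11:00 → clear.
R5: starts Mar 14 01:45 at or after R7 ends Mar 13 17:15 → clear.
R6: starts Mar 14 13:00 at or after R7 ends Mar 13 17:15 → clear.
R4: starts Mar 14 17:00 at or after R7 ends Mar 13 17:15 → clear.

No — it doesn't clash with anything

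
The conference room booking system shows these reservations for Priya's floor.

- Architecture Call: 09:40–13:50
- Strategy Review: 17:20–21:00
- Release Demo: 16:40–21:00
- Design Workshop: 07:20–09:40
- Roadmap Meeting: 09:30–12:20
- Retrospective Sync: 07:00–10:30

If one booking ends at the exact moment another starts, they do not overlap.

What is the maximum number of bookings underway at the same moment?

Sort all start/end points and keep a running count:
07:00 start Retrospective Sync → 1
07:20 start Design Workshop → 2
09:30 start Roadmap Meeting → 3
09:40 end Design Workshop → 2
09:40 start Architecture Call → 3
10:30 end Retrospective Sync → 2
12:20 end Roadmap Meeting → 1
13:50 end Architecture Call → 0
16:40 start Release Demo → 1
17:20 start Strategy Review → 2
21:00 end Release Demo → 1
21:00 end Strategy Review → 0
Peak is 3, at 09:30 (Design Workshop, Retrospective Sync, Roadmap Meeting).

3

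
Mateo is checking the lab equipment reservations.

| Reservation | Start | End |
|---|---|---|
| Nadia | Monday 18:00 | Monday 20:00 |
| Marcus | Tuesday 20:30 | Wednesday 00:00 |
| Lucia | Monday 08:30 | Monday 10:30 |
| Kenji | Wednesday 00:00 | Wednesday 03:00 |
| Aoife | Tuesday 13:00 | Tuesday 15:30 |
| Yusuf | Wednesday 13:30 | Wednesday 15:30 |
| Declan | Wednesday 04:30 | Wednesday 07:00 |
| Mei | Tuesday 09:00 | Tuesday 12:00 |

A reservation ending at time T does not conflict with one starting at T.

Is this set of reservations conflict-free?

Yes

Sorted by start: Lucia, Nadia, Mei, Aoife, Marcus, Kenji, Declan, Yusuf.
Nadia starts after Lucia ends, so nothing later overlaps Lucia either.
Mei starts after Nadia ends, so nothing later overlaps Nadia either.
Aoife starts after Mei ends, so nothing later overlaps Mei either.
Marcus starts after Aoife ends, so nothing later overlaps Aoife either.
Kenji starts exactly when Marcus ends (back-to-back, no overlap), so nothing later overlaps Marcus either.
Declan starts after Kenji ends, so nothing later overlaps Kenji either.
Yusuf starts after Declan ends.
Every pair is clear; the schedule has no overlaps.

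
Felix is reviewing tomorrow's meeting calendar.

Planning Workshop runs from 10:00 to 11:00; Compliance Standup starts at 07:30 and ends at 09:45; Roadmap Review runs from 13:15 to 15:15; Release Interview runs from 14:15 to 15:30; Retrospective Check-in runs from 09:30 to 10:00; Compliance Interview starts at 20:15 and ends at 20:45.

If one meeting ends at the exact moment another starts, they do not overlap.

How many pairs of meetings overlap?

Sorted by start: Compliance Standup, Retrospective Check-in, Planning Workshop, Roadmap Review, Release Interview, Compliance Interview.
Retrospective Check-in starts before Compliance Standup ends → Compliance Standup and Retrospective Check-in overlap.
Planning Workshop starts after Compliance Standup ends, so nothing later overlaps Compliance Standup either.
Planning Workshop starts exactly when Retrospective Check-in ends (back-to-back, no overlap), so nothing later overlaps Retrospective Check-in either.
Roadmap Review starts after Planning Workshop ends, so nothing later overlaps Planning Workshop either.
Release Interview starts before Roadmap Review ends → Roadmap Review and Release Interview overlap.
Compliance Interview starts after Roadmap Review ends.
Compliance Interview starts after Release Interview ends.
Overlapping pairs: Compliance Standup & Retrospective Check-in, Release Interview & Roadmap Review — 2 in total.

2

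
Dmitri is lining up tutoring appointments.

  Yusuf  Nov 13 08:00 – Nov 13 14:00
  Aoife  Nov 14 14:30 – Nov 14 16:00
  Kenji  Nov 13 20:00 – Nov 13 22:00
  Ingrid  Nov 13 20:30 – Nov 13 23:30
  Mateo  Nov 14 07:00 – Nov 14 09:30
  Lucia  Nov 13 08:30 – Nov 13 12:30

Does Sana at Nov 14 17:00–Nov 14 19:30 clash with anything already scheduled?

No — it doesn't clash with anything

Yusuf: ends Nov 13 14:00 at or before Sana starts Nov 14 17:00 → clear.
Lucia: ends Nov 13 12:30 at or before Sana starts Nov 14 17:00 → clear.
Kenji: ends Nov 13 22:00 at or before Sana starts Nov 14 17:00 → clear.
Ingrid: ends Nov 13 23:30 at or before Sana starts Nov 14 17:00 → clear.
Mateo: ends Nov 14 09:30 at or before Sana starts Nov 14 17:00 → clear.
Aoife: ends Nov 14 16:00 at or before Sana starts Nov 14 17:00 → clear.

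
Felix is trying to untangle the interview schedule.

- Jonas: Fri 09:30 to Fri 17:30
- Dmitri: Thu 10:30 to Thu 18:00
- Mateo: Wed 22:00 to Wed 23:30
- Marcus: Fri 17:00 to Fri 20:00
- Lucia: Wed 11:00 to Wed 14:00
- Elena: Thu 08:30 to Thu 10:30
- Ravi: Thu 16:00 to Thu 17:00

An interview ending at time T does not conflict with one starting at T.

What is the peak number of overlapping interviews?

Sweep the timeline, counting +1 at each start and −1 at each end (ends before starts at a tie):
Wed 11:00 start Lucia → 1
Wed 14:00 end Lucia → 0
Wed 22:00 start Mateo → 1
Wed 23:30 end Mateo → 0
Thu 08:30 start Elena → 1
Thu 10:30 end Elena → 0
Thu 10:30 start Dmitri → 1
Thu 16:00 start Ravi → 2
Thu 17:00 end Ravi → 1
Thu 18:00 end Dmitri → 0
Fri 09:30 start Jonas → 1
Fri 17:00 start Marcus → 2
Fri 17:30 end Jonas → 1
Fri 20:00 end Marcus → 0
Peak is 2, at Thu 16:00 (Dmitri, Ravi).

2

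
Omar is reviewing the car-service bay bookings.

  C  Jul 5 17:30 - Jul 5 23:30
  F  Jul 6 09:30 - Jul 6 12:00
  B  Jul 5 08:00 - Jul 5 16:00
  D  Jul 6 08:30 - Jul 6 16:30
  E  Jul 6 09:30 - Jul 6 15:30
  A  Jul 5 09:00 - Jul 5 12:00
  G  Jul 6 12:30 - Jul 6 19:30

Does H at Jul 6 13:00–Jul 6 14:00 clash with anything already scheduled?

Yes — it overlaps D, E, G

B: ends Jul 5 16:00 at or before H starts Jul 6 13:00 → clear.
A: ends Jul 5 12:00 at or before H starts Jul 6 13:00 → clear.
C: ends Jul 5 23:30 at or before H starts Jul 6 13:00 → clear.
D: starts Jul 6 08:30 before H ends Jul 6 14:00, and ends Jul 6 16:30 after H starts Jul 6 13:00 → overlap.
E: starts Jul 6 09:30 before H ends Jul 6 14:00, and ends Jul 6 15:30 after H starts Jul 6 13:00 → overlap.
F: ends Jul 6 12:00 at or before H starts Jul 6 13:00 → clear.
G: starts Jul 6 12:30 before H ends Jul 6 14:00, and ends Jul 6 19:30 after H starts Jul 6 13:00 → overlap.
H overlaps D, E, G.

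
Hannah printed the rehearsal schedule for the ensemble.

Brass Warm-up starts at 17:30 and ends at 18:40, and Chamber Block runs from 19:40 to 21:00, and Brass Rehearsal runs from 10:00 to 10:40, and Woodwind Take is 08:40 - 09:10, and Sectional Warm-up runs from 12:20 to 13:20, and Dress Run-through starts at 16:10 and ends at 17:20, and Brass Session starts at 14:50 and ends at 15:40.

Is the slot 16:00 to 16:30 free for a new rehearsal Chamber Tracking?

Woodwind Take: ends 09:10 at or before Chamber Tracking starts 16:00 → clear.
Brass Rehearsal: ends 10:40 at or before Chamber Tracking starts 16:00 → clear.
Sectional Warm-up: ends 13:20 at or before Chamber Tracking starts 16:00 → clear.
Brass Session: ends 15:40 at or before Chamber Tracking starts 16:00 → clear.
Dress Run-through: starts 16:10 before Chamber Tracking ends 16:30, and ends 17:20 after Chamber Tracking starts 16:00 → overlap.
Brass Warm-up: starts 17:30 at or after Chamber Tracking ends 16:30 → clear.
Chamber Block: starts 19:40 at or after Chamber Tracking ends 16:30 → clear.
Chamber Tracking overlaps Dress Run-through.

No — it overlaps Dress Run-through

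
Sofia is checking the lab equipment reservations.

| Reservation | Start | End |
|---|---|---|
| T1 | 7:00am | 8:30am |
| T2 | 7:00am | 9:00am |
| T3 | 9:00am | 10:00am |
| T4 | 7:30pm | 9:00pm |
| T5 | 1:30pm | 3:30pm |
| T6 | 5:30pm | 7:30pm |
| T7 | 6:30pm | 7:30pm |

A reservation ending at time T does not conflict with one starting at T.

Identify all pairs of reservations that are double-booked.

Two intervals overlap when each starts before the other ends.
Sorted by start: T1, T2, T3, T5, T6, T7, T4.
T2 starts before T1 ends → T1 and T2 overlap.
T3 starts after T1 ends; T1 is clear from here.
T3 starts exactly when T2 ends (back-to-back, no overlap); T2 is clear from here.
T5 starts after T3 ends; T3 is clear from here.
T6 starts after T5 ends; T5 is clear from here.
T7 starts before T6 ends → T6 and T7 overlap.
T4 starts exactly when T6 ends (back-to-back, no overlap).
T4 starts exactly when T7 ends (back-to-back, no overlap).

T1 & T2, T6 & T7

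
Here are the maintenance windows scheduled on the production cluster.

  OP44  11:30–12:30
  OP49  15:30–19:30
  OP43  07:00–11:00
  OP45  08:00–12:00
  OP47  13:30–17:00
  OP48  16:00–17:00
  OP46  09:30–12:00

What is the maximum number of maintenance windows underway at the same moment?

3

Sweep the timeline, counting +1 at each start and −1 at each end (ends before starts at a tie):
07:00 start OP43 → 1
08:00 start OP45 → 2
09:30 start OP46 → 3
11:00 end OP43 → 2
11:30 start OP44 → 3
12:00 end OP45 → 2
12:00 end OP46 → 1
12:30 end OP44 → 0
13:30 start OP47 → 1
15:30 start OP49 → 2
16:00 start OP48 → 3
17:00 end OP47 → 2
17:00 end OP48 → 1
19:30 end OP49 → 0
Peak is 3, at 09:30 (OP43, OP45, OP46).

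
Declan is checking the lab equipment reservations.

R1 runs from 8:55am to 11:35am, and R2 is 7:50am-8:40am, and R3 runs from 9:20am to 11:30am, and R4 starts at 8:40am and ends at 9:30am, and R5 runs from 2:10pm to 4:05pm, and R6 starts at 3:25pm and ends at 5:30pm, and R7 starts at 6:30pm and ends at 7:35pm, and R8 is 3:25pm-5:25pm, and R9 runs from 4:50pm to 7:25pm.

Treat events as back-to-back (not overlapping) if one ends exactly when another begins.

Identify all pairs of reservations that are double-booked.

R1 & R3, R1 & R4, R3 & R4, R5 & R6, R5 & R8, R6 & R8, R6 & R9, R7 & R9, R8 & R9

Sorted by start: R2, R4, R1, R3, R5, R6, R8, R9, R7.
R4 starts exactly when R2 ends (back-to-back, no overlap), so R2 has no further overlaps.
R1 starts before R4 ends → R4 and R1 overlap.
R3 starts before R4 ends → R4 and R3 overlap.
R5 starts after R4 ends, so R4 has no further overlaps.
R3 starts before R1 ends → R1 and R3 overlap.
R5 starts after R1 ends, so R1 has no further overlaps.
R5 starts after R3 ends, so R3 has no further overlaps.
R6 starts before R5 ends → R5 and R6 overlap.
R8 starts before R5 ends → R5 and R8 overlap.
R9 starts after R5 ends, so R5 has no further overlaps.
R8 starts before R6 ends → R6 and R8 overlap.
R9 starts before R6 ends → R6 and R9 overlap.
R7 starts after R6 ends.
R9 starts before R8 ends → R8 and R9 overlap.
R7 starts after R8 ends.
R7 starts before R9 ends → R9 and R7 overlap.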